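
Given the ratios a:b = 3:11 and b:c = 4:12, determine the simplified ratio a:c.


Given a:b = 3:11 and b:c = 4:12
Make b consistent. Multiply first ratio by 4: a:b = 12:44
Multiply second ratio by 11: b:c = 44:132
Now b = 44 in both, so a:b:c = 12:44:132
Therefore a:c = 12:132
Simplify by GCD: a:c = 1:11

1:11


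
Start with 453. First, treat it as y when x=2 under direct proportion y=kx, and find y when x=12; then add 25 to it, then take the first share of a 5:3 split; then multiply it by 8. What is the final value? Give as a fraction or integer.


Start with 453.
Step 1: Direct prop: k = (453)/2; new y = k*12 = 453*12/2 = 2718
Step 2: Add 25: 2718+25=2743; split 5:3 first = 2743*5/8 = 13715/8
Step 3: Multiply by 8: 13715/8 * 8 = 13715
Final result = 13715

13715


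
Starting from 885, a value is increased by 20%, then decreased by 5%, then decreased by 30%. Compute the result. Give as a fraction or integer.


Start: 885
Step 1: increase by 20% => multiply by 120/100
  885 * 120/100 = 1062
Step 2: decrease by 5% => multiply by 95/100
  1062 * 95/100 = 10089/10
Step 3: decrease by 30% => multiply by 70/100
  10089/10 * 70/100 = 70623/100
Final value = 70623/100

70623/100


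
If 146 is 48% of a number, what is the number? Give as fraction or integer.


Given: 146 is 48% of the whole
Set up: 146 = 48/100 * whole
whole = 146 * 100 / 48
whole = 14600 / 48
whole = 1825/6

1825/6


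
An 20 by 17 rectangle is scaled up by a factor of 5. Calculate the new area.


Original dimensions: 20 x 17
Enlargement factor = 5
New width = 20 * 5 = 100
New height = 17 * 5 = 85
New area = 100 * 85 = 8500

8500


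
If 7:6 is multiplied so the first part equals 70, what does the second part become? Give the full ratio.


Original ratio: 7:6
First term target: 70
Scale factor = 70 / 7 = 10
Multiply second term: 6 * 10 = 60
Equivalent ratio = 70:60

70:60


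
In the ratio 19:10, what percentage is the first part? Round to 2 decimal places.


Total parts = 19 + 10 = 29
First part fraction = 19/29
Percentage = (19/29) * 100
= 0.655172 * 100
= 65.52%

65.52


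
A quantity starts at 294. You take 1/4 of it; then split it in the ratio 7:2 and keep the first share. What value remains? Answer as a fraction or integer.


Start with 294.
Step 1: Take 1/4: 294 * 1/4 = 147/2
Step 2: Split 7:2, first share = 147/2 * 7/9 = 343/6
Final result = 343/6

343/6


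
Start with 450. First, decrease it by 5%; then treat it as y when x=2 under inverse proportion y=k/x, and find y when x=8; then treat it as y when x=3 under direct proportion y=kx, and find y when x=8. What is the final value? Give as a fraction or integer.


Start with 450.
Step 1: Decrease by 5%: 450 * 95/100 = 855/2
Step 2: Inverse prop: k = (855/2)*2; new y = k/8 = 855/2*2/8 = 855/8
Step 3: Direct prop: k = (855/8)/3; new y = k*8 = 855/8*8/3 = 285
Final result = 285

285


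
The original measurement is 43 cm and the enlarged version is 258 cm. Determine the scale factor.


Original length = 43 cm
Scaled length = 258 cm
Scale factor = 258 / 43
= 6

6


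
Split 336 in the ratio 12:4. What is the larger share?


Total parts = 12 + 4 = 16
Value per part = 336 / 16 = 21
First share = 12 * 21 = 252
Second share = 4 * 21 = 84
Larger share = 252

252


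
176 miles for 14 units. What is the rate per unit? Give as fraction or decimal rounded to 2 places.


Total miles = 176
Number of units = 14
Unit rate = 176 / 14
= 12.57 miles per unit

12.57


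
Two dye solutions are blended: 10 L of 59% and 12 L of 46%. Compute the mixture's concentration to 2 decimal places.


Solute in mixture 1 = 59% of 10 L = 10*59/100 = 59/10 L
Solute in mixture 2 = 46% of 12 L = 12*46/100 = 138/25 L
Total solute = 59/10 + 138/25 = 571/50 L
Total volume = 10 + 12 = 22 L
Final concentration = 571/50/22 * 100 = 51.91%

51.91


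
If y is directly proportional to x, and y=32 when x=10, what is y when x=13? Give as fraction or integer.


Direct proportion: y = kx
Find k: k = 32/10 = 16/5
Compute y at x=13: y = 16/5 * 13
y = 208/5

208/5


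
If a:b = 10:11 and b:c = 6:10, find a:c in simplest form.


Given a:b = 10:11 and b:c = 6:10
Make b consistent. Multiply first ratio by 6: a:b = 60:66
Multiply second ratio by 11: b:c = 66:110
Now b = 66 in both, so a:b:c = 60:66:110
Therefore a:c = 60:110
Simplify by GCD: a:c = 6:11

6:11


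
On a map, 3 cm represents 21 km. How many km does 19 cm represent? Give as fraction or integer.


Map scale: 3 cm = 21 km
Measured distance on map = 19 cm
Set up proportion: 19 * 21 / 3
= 399 / 3
= 133 km

133


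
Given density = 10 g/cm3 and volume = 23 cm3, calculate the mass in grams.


Using mass = density * volume
Density = 10 g/cm3
Volume = 23 cm3
Mass = 10 * 23
= 230 g

230


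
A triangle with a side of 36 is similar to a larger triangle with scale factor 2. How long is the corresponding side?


Similar triangles have proportional sides
Scale factor = 2
Smaller side = 36
Corresponding larger side = 36 * 2
= 72

72


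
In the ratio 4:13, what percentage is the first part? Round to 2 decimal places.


Total parts = 4 + 13 = 17
First part fraction = 4/17
Percentage = (4/17) * 100
= 0.235294 * 100
= 23.53%

23.53


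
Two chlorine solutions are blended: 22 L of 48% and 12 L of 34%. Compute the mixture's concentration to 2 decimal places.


Solute in mixture 1 = 48% of 22 L = 22*48/100 = 264/25 L
Solute in mixture 2 = 34% of 12 L = 12*34/100 = 102/25 L
Total solute = 264/25 + 102/25 = 366/25 L
Total volume = 22 + 12 = 34 L
Final concentration = 366/25/34 * 100 = 43.06%

43.06


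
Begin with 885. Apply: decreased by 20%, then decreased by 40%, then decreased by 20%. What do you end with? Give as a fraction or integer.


Start: 885
Step 1: decrease by 20% => multiply by 80/100
  885 * 80/100 = 708
Step 2: decrease by 40% => multiply by 60/100
  708 * 60/100 = 2124/5
Step 3: decrease by 20% => multiply by 80/100
  2124/5 * 80/100 = 8496/25
Final value = 8496/25

8496/25


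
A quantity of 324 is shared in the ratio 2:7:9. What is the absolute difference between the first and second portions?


Total parts = 2 + 7 + 9 = 18
Value per part = 324 / 18 = 18
Shares: 2*18=36, 7*18=126, 9*18=162
First share = 36, second share = 126
Difference = |36 - 126| = 90

90


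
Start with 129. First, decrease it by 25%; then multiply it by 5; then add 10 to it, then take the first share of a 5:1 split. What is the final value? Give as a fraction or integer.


Start with 129.
Step 1: Decrease by 25%: 129 * 75/100 = 387/4
Step 2: Multiply by 5: 387/4 * 5 = 1935/4
Step 3: Add 10: 1935/4+10=1975/4; split 5:1 first = 1975/4*5/6 = 9875/24
Final result = 9875/24

9875/24


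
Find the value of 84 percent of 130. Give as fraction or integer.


Compute 84% of 130
Convert percentage: 84% = 84/100
Multiply: 130 * 84/100
= 10920/100
= 546/5

546/5


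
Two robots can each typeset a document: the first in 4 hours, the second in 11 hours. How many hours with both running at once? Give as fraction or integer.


Rate of A = 1/4 job per hour
Rate of B = 1/11 job per hour
Combined rate = 1/4 + 1/11
Find common denominator: (11 + 4)/(4*11) = 15/44
Combined rate = 15/44 job per hour
Time together = 1 / (15/44) = 44/15 hours

44/15


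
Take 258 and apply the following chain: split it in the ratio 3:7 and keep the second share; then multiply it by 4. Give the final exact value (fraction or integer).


Start with 258.
Step 1: Split 3:7, second share = 258 * 7/10 = 903/5
Step 2: Multiply by 4: 903/5 * 4 = 3612/5
Final result = 3612/5

3612/5


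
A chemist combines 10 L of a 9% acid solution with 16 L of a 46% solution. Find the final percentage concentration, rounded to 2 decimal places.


Solute in mixture 1 = 9% of 10 L = 10*9/100 = 9/10 L
Solute in mixture 2 = 46% of 16 L = 16*46/100 = 184/25 L
Total solute = 9/10 + 184/25 = 413/50 L
Total volume = 10 + 16 = 26 L
Final concentration = 413/50/26 * 100 = 31.77%

31.77


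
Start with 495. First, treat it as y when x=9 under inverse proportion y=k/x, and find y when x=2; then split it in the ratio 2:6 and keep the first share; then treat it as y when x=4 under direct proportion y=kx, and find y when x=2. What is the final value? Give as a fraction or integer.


Start with 495.
Step 1: Inverse prop: k = (495)*9; new y = k/2 = 495*9/2 = 4455/2
Step 2: Split 2:6, first share = 4455/2 * 2/8 = 4455/8
Step 3: Direct prop: k = (4455/8)/4; new y = k*2 = 4455/8*2/4 = 4455/16
Final result = 4455/16

4455/16


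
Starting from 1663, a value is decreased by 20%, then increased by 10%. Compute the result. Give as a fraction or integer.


Start: 1663
Step 1: decrease by 20% => multiply by 80/100
  1663 * 80/100 = 6652/5
Step 2: increase by 10% => multiply by 110/100
  6652/5 * 110/100 = 36586/25
Final value = 36586/25

36586/25


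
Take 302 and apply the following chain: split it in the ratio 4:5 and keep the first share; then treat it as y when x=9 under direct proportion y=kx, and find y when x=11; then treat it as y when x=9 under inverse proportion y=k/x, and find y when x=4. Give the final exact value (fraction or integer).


Start with 302.
Step 1: Split 4:5, first share = 302 * 4/9 = 1208/9
Step 2: Direct prop: k = (1208/9)/9; new y = k*11 = 1208/9*11/9 = 13288/81
Step 3: Inverse prop: k = (13288/81)*9; new y = k/4 = 13288/81*9/4 = 3322/9
Final result = 3322/9

3322/9


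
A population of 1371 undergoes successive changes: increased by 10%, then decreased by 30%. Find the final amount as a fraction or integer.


Start: 1371
Step 1: increase by 10% => multiply by 110/100
  1371 * 110/100 = 15081/10
Step 2: decrease by 30% => multiply by 70/100
  15081/10 * 70/100 = 105567/100
Final value = 105567/100

105567/100


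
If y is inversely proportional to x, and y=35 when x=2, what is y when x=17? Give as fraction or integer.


Inverse proportion: y = k/x
Find k: k = 2 * 35 = 70
Compute y at x=17: y = 70/17
y = 70/17

70/17


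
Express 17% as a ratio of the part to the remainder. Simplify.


Part = 17%, Remainder = 83%
Ratio = 17:83
GCD(17, 83) = 1
Simplify: 17:83 = 17:83

17:83


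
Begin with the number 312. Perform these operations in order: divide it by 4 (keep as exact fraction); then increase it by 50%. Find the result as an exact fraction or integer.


Start with 312.
Step 1: Divide by 4: 312 / 4 = 78
Step 2: Increase by 50%: 78 * 150/100 = 117
Final result = 117

117


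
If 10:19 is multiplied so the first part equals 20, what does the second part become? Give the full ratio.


Original ratio: 10:19
First term target: 20
Scale factor = 20 / 10 = 2
Multiply second term: 19 * 2 = 38
Equivalent ratio = 20:38

20:38


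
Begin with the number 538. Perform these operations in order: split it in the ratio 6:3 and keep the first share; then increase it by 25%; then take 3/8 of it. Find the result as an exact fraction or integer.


Start with 538.
Step 1: Split 6:3, first share = 538 * 6/9 = 1076/3
Step 2: Increase by 25%: 1076/3 * 125/100 = 1345/3
Step 3: Take 3/8: 1345/3 * 3/8 = 1345/8
Final result = 1345/8

1345/8


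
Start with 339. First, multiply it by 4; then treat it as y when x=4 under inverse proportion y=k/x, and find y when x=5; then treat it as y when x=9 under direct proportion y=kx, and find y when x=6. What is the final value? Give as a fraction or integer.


Start with 339.
Step 1: Multiply by 4: 339 * 4 = 1356
Step 2: Inverse prop: k = (1356)*4; new y = k/5 = 1356*4/5 = 5424/5
Step 3: Direct prop: k = (5424/5)/9; new y = k*6 = 5424/5*6/9 = 3616/5
Final result = 3616/5

3616/5


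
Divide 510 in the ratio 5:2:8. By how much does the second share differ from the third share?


Total parts = 5 + 2 + 8 = 15
Value per part = 510 / 15 = 34
Shares: 5*34=170, 2*34=68, 8*34=272
Second share = 68, third share = 272
Difference = |68 - 272| = 204

204


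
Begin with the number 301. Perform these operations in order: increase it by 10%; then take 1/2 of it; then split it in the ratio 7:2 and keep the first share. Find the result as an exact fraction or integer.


Start with 301.
Step 1: Increase by 10%: 301 * 110/100 = 3311/10
Step 2: Take 1/2: 3311/10 * 1/2 = 3311/20
Step 3: Split 7:2, first share = 3311/20 * 7/9 = 23177/180
Final result = 23177/180

23177/180


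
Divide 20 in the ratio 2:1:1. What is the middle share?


Ratio = 2:1:1
Total parts = 2 + 1 + 1 = 4
Value per part = 20 / 4 = 5
First share = 2 * 5 = 10
Middle share = 1 * 5 = 5
Third share = 1 * 5 = 5

5


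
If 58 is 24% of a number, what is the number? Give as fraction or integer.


Given: 58 is 24% of the whole
Set up: 58 = 24/100 * whole
whole = 58 * 100 / 24
whole = 5800 / 24
whole = 725/3

725/3


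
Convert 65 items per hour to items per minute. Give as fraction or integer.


Converting from per hour to per minute
Rate = 65 items per hour
Divide by 60: 65/60
= 13/12 items per minute

13/12


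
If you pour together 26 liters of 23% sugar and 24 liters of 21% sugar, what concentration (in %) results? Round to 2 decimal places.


Solute in mixture 1 = 23% of 26 L = 26*23/100 = 299/50 L
Solute in mixture 2 = 21% of 24 L = 24*21/100 = 126/25 L
Total solute = 299/50 + 126/25 = 551/50 L
Total volume = 26 + 24 = 50 L
Final concentration = 551/50/50 * 100 = 22.04%

22.04


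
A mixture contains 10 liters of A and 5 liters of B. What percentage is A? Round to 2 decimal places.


Volume of A = 10 L
Volume of B = 5 L
Total volume = 10 + 5 = 15 L
Percentage of A = (10/15) * 100
= 66.67%

66.67


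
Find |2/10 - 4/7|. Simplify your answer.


Simplify: 2/10 = 1/5 and 4/7 = 4/7
Find common denominator: LCD = 35
Convert: 7/35 and 20/35
Difference = |7 - 20|/35 = 13/35
Simplified = 13/35

13/35


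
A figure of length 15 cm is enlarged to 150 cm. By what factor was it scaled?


Original length = 15 cm
Scaled length = 150 cm
Scale factor = 150 / 15
= 10

10


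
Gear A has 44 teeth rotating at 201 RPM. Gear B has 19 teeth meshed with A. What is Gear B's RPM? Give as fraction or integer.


Gear ratio: teeth_A * RPM_A = teeth_B * RPM_B
44 * 201 = 19 * RPM_B
8844 = 19 * RPM_B
RPM_B = 8844 / 19
RPM_B = 8844/19

8844/19


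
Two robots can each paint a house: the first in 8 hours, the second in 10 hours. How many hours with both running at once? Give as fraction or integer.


Rate of A = 1/8 job per hour
Rate of B = 1/10 job per hour
Combined rate = 1/8 + 1/10
Find common denominator: (10 + 8)/(8*10) = 18/80
Combined rate = 9/40 job per hour
Time together = 1 / (9/40) = 40/9 hours

40/9


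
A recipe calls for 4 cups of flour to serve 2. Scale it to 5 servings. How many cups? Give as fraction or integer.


Original: 4 cups for 2 servings
Target servings = 5
Scaling factor = 5/2
New amount = 4 * 5/2
= 20/2
= 10 cups

10


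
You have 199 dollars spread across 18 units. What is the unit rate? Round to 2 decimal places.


Total dollars = 199
Number of units = 18
Unit rate = 199 / 18
= 11.06 dollars per unit

11.06


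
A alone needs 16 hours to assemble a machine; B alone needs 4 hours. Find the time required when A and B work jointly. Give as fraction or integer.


Rate of A = 1/16 job per hour
Rate of B = 1/4 job per hour
Combined rate = 1/16 + 1/4
Find common denominator: (4 + 16)/(16*4) = 20/64
Combined rate = 5/16 job per hour
Time together = 1 / (5/16) = 16/5 hours

16/5


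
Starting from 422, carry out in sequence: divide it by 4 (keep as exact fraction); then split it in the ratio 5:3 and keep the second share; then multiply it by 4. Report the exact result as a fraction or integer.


Start with 422.
Step 1: Divide by 4: 422 / 4 = 211/2
Step 2: Split 5:3, second share = 211/2 * 3/8 = 633/16
Step 3: Multiply by 4: 633/16 * 4 = 633/4
Final result = 633/4

633/4


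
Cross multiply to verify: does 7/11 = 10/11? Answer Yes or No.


Cross multiply to check 7/11 = 10/11
Left cross product: 7 * 11 = 77
Right cross product: 11 * 10 = 110
77 != 110
Not equal, so proportions differ => No

No


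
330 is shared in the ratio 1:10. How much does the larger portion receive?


Total parts = 1 + 10 = 11
Value per part = 330 / 11 = 30
First share = 1 * 30 = 30
Second share = 10 * 30 = 300
Larger share = 300

300


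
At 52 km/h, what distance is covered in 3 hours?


Using distance = speed * time
Speed = 52 km/h
Time = 3 hours
Distance = 52 * 3
= 156 km

156


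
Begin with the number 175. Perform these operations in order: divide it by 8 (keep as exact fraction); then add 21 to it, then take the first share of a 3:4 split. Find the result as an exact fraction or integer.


Start with 175.
Step 1: Divide by 8: 175 / 8 = 175/8
Step 2: Add 21: 175/8+21=343/8; split 3:4 first = 343/8*3/7 = 147/8
Final result = 147/8

147/8


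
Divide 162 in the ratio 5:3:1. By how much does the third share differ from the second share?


Total parts = 5 + 3 + 1 = 9
Value per part = 162 / 9 = 18
Shares: 5*18=90, 3*18=54, 1*18=18
Third share = 18, second share = 54
Difference = |18 - 54| = 36

36


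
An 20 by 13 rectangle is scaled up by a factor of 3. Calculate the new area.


Original dimensions: 20 x 13
Enlargement factor = 3
New width = 20 * 3 = 60
New height = 13 * 3 = 39
New area = 60 * 39 = 2340

2340


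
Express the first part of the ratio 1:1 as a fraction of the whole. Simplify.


Total parts = 1 + 1 = 2
First part fraction = 1/2
Simplify: 1/2 = 1/2

1/2


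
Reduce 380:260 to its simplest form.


Find GCD(380, 260)
GCD = 20
Divide both by 20: 380/20 = 19, 260/20 = 13
Simplified ratio = 19:13

19:13


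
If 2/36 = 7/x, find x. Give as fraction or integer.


Setting up: 2/36 = 7/x
Cross multiply: 2 * x = 36 * 7
2x = 252
x = 252/2
x = 126

126


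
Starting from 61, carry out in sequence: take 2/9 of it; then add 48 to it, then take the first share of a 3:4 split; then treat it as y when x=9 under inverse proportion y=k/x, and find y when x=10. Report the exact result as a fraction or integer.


Start with 61.
Step 1: Take 2/9: 61 * 2/9 = 122/9
Step 2: Add 48: 122/9+48=554/9; split 3:4 first = 554/9*3/7 = 554/21
Step 3: Inverse prop: k = (554/21)*9; new y = k/10 = 554/21*9/10 = 831/35
Final result = 831/35

831/35


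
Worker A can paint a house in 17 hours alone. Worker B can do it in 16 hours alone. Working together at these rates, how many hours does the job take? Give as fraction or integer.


Rate of A = 1/17 job per hour
Rate of B = 1/16 job per hour
Combined rate = 1/17 + 1/16
Find common denominator: (16 + 17)/(17*16) = 33/272
Combined rate = 33/272 job per hour
Time together = 1 / (33/272) = 272/33 hours

272/33


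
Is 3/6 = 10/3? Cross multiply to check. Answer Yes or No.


Cross multiply to check 3/6 = 10/3
Left cross product: 3 * 3 = 9
Right cross product: 6 * 10 = 60
9 != 60
Not equal, so proportions differ => No

No


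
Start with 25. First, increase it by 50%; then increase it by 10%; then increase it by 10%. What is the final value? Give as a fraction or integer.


Start with 25.
Step 1: Increase by 50%: 25 * 150/100 = 75/2
Step 2: Increase by 10%: 75/2 * 110/100 = 165/4
Step 3: Increase by 10%: 165/4 * 110/100 = 363/8
Final result = 363/8

363/8


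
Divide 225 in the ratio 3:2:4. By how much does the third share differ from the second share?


Total parts = 3 + 2 + 4 = 9
Value per part = 225 / 9 = 25
Shares: 3*25=75, 2*25=50, 4*25=100
Third share = 100, second share = 50
Difference = |100 - 50| = 50

50


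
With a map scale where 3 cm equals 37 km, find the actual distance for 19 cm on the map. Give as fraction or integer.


Map scale: 3 cm = 37 km
Measured distance on map = 19 cm
Set up proportion: 19 * 37 / 3
= 703 / 3
= 703/3 km

703/3


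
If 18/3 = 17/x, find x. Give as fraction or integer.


Setting up: 18/3 = 17/x
Cross multiply: 18 * x = 3 * 17
18x = 51
x = 51/18
x = 17/6

17/6


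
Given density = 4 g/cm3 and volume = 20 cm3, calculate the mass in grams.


Using mass = density * volume
Density = 4 g/cm3
Volume = 20 cm3
Mass = 4 * 20
= 80 g

80


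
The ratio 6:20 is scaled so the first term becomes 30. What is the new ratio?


Original ratio: 6:20
First term target: 30
Scale factor = 30 / 6 = 5
Multiply second term: 20 * 5 = 100
Equivalent ratio = 30:100

30:100


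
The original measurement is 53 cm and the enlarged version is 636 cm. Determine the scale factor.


Original length = 53 cm
Scaled length = 636 cm
Scale factor = 636 / 53
= 12

12


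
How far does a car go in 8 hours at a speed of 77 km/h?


Using distance = speed * time
Speed = 77 km/h
Time = 8 hours
Distance = 77 * 8
= 616 km

616


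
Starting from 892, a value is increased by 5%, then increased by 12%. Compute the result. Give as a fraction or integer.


Start: 892
Step 1: increase by 5% => multiply by 105/100
  892 * 105/100 = 4683/5
Step 2: increase by 12% => multiply by 112/100
  4683/5 * 112/100 = 131124/125
Final value = 131124/125

131124/125


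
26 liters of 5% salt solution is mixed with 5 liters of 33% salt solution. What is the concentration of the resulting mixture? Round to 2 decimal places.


Solute in mixture 1 = 5% of 26 L = 26*5/100 = 13/10 L
Solute in mixture 2 = 33% of 5 L = 5*33/100 = 33/20 L
Total solute = 13/10 + 33/20 = 59/20 L
Total volume = 26 + 5 = 31 L
Final concentration = 59/20/31 * 100 = 9.52%

9.52


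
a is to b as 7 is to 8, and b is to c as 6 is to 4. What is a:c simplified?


Given a:b = 7:8 and b:c = 6:4
Make b consistent. Multiply first ratio by 6: a:b = 42:48
Multiply second ratio by 8: b:c = 48:32
Now b = 48 in both, so a:b:c = 42:48:32
Therefore a:c = 42:32
Simplify by GCD: a:c = 21:16

21:16


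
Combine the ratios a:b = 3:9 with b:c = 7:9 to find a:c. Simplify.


Given a:b = 3:9 and b:c = 7:9
Make b consistent. Multiply first ratio by 7: a:b = 21:63
Multiply second ratio by 9: b:c = 63:81
Now b = 63 in both, so a:b:c = 21:63:81
Therefore a:c = 21:81
Simplify by GCD: a:c = 7:27

7:27


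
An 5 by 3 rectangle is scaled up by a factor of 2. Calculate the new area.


Original dimensions: 5 x 3
Enlargement factor = 2
New width = 5 * 2 = 10
New height = 3 * 2 = 6
New area = 10 * 6 = 60

60


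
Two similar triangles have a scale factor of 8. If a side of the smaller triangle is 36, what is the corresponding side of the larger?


Similar triangles have proportional sides
Scale factor = 8
Smaller side = 36
Corresponding larger side = 36 * 8
= 288

288


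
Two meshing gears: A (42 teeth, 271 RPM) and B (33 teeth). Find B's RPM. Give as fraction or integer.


Gear ratio: teeth_A * RPM_A = teeth_B * RPM_B
42 * 271 = 33 * RPM_B
11382 = 33 * RPM_B
RPM_B = 11382 / 33
RPM_B = 3794/11

3794/11


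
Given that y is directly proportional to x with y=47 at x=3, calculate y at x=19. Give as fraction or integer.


Direct proportion: y = kx
Find k: k = 47/3 = 47/3
Compute y at x=19: y = 47/3 * 19
y = 893/3

893/3


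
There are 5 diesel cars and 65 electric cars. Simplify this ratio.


Find GCD(5, 65)
GCD = 5
Divide both by 5: 5/5 = 1, 65/5 = 13
Simplified ratio = 1:13

1:13


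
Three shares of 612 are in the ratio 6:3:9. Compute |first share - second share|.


Total parts = 6 + 3 + 9 = 18
Value per part = 612 / 18 = 34
Shares: 6*34=204, 3*34=102, 9*34=306
First share = 204, second share = 102
Difference = |204 - 102| = 102

102


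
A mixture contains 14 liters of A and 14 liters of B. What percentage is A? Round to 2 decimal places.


Volume of A = 14 L
Volume of B = 14 L
Total volume = 14 + 14 = 28 L
Percentage of A = (14/28) * 100
= 50.00%

50.00


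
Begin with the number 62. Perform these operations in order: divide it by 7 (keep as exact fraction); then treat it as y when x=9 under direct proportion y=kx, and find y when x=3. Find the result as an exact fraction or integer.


Start with 62.
Step 1: Divide by 7: 62 / 7 = 62/7
Step 2: Direct prop: k = (62/7)/9; new y = k*3 = 62/7*3/9 = 62/21
Final result = 62/21

62/21


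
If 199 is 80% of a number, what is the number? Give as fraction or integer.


Given: 199 is 80% of the whole
Set up: 199 = 80/100 * whole
whole = 199 * 100 / 80
whole = 19900 / 80
whole = 995/4

995/4


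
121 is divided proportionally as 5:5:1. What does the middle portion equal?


Ratio = 5:5:1
Total parts = 5 + 5 + 1 = 11
Value per part = 121 / 11 = 11
First share = 5 * 11 = 55
Middle share = 5 * 11 = 55
Third share = 1 * 11 = 11

55


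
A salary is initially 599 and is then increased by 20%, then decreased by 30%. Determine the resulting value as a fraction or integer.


Start: 599
Step 1: increase by 20% => multiply by 120/100
  599 * 120/100 = 3594/5
Step 2: decrease by 30% => multiply by 70/100
  3594/5 * 70/100 = 12579/25
Final value = 12579/25

12579/25


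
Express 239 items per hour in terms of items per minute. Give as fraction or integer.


Converting from per hour to per minute
Rate = 239 items per hour
Divide by 60: 239/60
= 239/60 items per minute

239/60


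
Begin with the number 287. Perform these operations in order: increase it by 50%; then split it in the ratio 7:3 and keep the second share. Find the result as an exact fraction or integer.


Start with 287.
Step 1: Increase by 50%: 287 * 150/100 = 861/2
Step 2: Split 7:3, second share = 861/2 * 3/10 = 2583/20
Final result = 2583/20

2583/20


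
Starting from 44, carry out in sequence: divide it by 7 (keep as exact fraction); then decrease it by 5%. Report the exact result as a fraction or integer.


Start with 44.
Step 1: Divide by 7: 44 / 7 = 44/7
Step 2: Decrease by 5%: 44/7 * 95/100 = 209/35
Final result = 209/35

209/35


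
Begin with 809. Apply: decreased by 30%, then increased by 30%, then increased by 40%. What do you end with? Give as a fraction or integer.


Start: 809
Step 1: decrease by 30% => multiply by 70/100
  809 * 70/100 = 5663/10
Step 2: increase by 30% => multiply by 130/100
  5663/10 * 130/100 = 73619/100
Step 3: increase by 40% => multiply by 140/100
  73619/100 * 140/100 = 515333/500
Final value = 515333/500

515333/500


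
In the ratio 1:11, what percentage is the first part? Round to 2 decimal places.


Total parts = 1 + 11 = 12
First part fraction = 1/12
Percentage = (1/12) * 100
= 0.083333 * 100
= 8.33%

8.33


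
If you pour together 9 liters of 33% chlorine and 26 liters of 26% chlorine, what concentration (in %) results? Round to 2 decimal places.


Solute in mixture 1 = 33% of 9 L = 9*33/100 = 297/100 L
Solute in mixture 2 = 26% of 26 L = 26*26/100 = 169/25 L
Total solute = 297/100 + 169/25 = 973/100 L
Total volume = 9 + 26 = 35 L
Final concentration = 973/100/35 * 100 = 27.80%

27.80


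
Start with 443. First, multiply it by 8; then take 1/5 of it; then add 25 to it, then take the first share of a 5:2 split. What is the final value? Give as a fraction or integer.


Start with 443.
Step 1: Multiply by 8: 443 * 8 = 3544
Step 2: Take 1/5: 3544 * 1/5 = 3544/5
Step 3: Add 25: 3544/5+25=3669/5; split 5:2 first = 3669/5*5/7 = 3669/7
Final result = 3669/7

3669/7


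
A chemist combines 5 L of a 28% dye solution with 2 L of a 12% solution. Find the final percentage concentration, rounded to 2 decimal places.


Solute in mixture 1 = 28% of 5 L = 5*28/100 = 7/5 L
Solute in mixture 2 = 12% of 2 L = 2*12/100 = 6/25 L
Total solute = 7/5 + 6/25 = 41/25 L
Total volume = 5 + 2 = 7 L
Final concentration = 41/25/7 * 100 = 23.43%

23.43


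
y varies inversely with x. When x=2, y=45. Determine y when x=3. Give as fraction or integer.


Inverse proportion: y = k/x
Find k: k = 2 * 45 = 90
Compute y at x=3: y = 90/3
y = 30

30


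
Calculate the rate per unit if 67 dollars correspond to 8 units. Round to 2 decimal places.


Total dollars = 67
Number of units = 8
Unit rate = 67 / 8
= 8.38 dollars per unit

8.38


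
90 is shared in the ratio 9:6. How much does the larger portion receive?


Total parts = 9 + 6 = 15
Value per part = 90 / 15 = 6
First share = 9 * 6 = 54
Second share = 6 * 6 = 36
Larger share = 54

54


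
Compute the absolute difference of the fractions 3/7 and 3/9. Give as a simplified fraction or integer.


Simplify: 3/7 = 3/7 and 3/9 = 1/3
Find common denominator: LCD = 21
Convert: 9/21 and 7/21
Difference = |9 - 7|/21 = 2/21
Simplified = 2/21

2/21


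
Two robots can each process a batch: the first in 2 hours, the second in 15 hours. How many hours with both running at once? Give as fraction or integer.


Rate of A = 1/2 job per hour
Rate of B = 1/15 job per hour
Combined rate = 1/2 + 1/15
Find common denominator: (15 + 2)/(2*15) = 17/30
Combined rate = 17/30 job per hour
Time together = 1 / (17/30) = 30/17 hours

30/17


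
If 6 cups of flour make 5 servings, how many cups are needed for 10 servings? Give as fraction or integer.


Original: 6 cups for 5 servings
Target servings = 10
Scaling factor = 10/5
New amount = 6 * 10/5
= 60/5
= 12 cups

12


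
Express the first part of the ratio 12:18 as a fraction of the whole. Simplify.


Total parts = 12 + 18 = 30
First part fraction = 12/30
Simplify: 12/30 = 2/5

2/5


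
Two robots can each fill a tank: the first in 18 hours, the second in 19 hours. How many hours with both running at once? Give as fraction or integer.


Rate of A = 1/18 job per hour
Rate of B = 1/19 job per hour
Combined rate = 1/18 + 1/19
Find common denominator: (19 + 18)/(18*19) = 37/342
Combined rate = 37/342 job per hour
Time together = 1 / (37/342) = 342/37 hours

342/37


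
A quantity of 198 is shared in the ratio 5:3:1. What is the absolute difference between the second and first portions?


Total parts = 5 + 3 + 1 = 9
Value per part = 198 / 9 = 22
Shares: 5*22=110, 3*22=66, 1*22=22
Second share = 66, first share = 110
Difference = |66 - 110| = 44

44


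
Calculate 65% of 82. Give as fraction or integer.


Compute 65% of 82
Convert percentage: 65% = 65/100
Multiply: 82 * 65/100
= 5330/100
= 533/10

533/10


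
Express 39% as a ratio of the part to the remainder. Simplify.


Part = 39%, Remainder = 61%
Ratio = 39:61
GCD(39, 61) = 1
Simplify: 39:61 = 39:61

39:61


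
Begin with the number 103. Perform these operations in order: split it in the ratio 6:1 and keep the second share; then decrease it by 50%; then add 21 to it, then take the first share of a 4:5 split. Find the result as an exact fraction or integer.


Start with 103.
Step 1: Split 6:1, second share = 103 * 1/7 = 103/7
Step 2: Decrease by 50%: 103/7 * 50/100 = 103/14
Step 3: Add 21: 103/14+21=397/14; split 4:5 first = 397/14*4/9 = 794/63
Final result = 794/63

794/63


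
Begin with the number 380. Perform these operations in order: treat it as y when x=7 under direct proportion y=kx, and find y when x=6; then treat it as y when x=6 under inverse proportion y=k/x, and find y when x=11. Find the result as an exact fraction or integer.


Start with 380.
Step 1: Direct prop: k = (380)/7; new y = k*6 = 380*6/7 = 2280/7
Step 2: Inverse prop: k = (2280/7)*6; new y = k/11 = 2280/7*6/11 = 13680/77
Final result = 13680/77

13680/77


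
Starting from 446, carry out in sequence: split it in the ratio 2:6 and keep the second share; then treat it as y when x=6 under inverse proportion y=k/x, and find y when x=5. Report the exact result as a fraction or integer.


Start with 446.
Step 1: Split 2:6, second share = 446 * 6/8 = 669/2
Step 2: Inverse prop: k = (669/2)*6; new y = k/5 = 669/2*6/5 = 2007/5
Final result = 2007/5

2007/5


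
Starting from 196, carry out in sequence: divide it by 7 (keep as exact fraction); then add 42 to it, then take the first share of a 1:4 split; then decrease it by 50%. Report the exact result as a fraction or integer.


Start with 196.
Step 1: Divide by 7: 196 / 7 = 28
Step 2: Add 42: 28+42=70; split 1:4 first = 70*1/5 = 14
Step 3: Decrease by 50%: 14 * 50/100 = 7
Final result = 7

7


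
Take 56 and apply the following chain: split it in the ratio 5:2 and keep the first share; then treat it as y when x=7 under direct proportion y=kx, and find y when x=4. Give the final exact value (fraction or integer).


Start with 56.
Step 1: Split 5:2, first share = 56 * 5/7 = 40
Step 2: Direct prop: k = (40)/7; new y = k*4 = 40*4/7 = 160/7
Final result = 160/7

160/7


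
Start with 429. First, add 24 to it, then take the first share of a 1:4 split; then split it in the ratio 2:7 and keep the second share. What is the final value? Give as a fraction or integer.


Start with 429.
Step 1: Add 24: 429+24=453; split 1:4 first = 453*1/5 = 453/5
Step 2: Split 2:7, second share = 453/5 * 7/9 = 1057/15
Final result = 1057/15

1057/15


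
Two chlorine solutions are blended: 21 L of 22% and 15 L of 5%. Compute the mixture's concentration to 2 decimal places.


Solute in mixture 1 = 22% of 21 L = 21*22/100 = 231/50 L
Solute in mixture 2 = 5% of 15 L = 15*5/100 = 3/4 L
Total solute = 231/50 + 3/4 = 537/100 L
Total volume = 21 + 15 = 36 L
Final concentration = 537/100/36 * 100 = 14.92%

14.92


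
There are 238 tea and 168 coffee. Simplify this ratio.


Find GCD(238, 168)
GCD = 14
Divide both by 14: 238/14 = 17, 168/14 = 12
Simplified ratio = 17:12

17:12


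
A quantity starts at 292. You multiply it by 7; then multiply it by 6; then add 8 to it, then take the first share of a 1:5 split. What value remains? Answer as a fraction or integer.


Start with 292.
Step 1: Multiply by 7: 292 * 7 = 2044
Step 2: Multiply by 6: 2044 * 6 = 12264
Step 3: Add 8: 12264+8=12272; split 1:5 first = 12272*1/6 = 6136/3
Final result = 6136/3

6136/3


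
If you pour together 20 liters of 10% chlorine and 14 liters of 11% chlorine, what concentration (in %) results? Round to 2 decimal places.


Solute in mixture 1 = 10% of 20 L = 20*10/100 = 2 L
Solute in mixture 2 = 11% of 14 L = 14*11/100 = 77/50 L
Total solute = 2 + 77/50 = 177/50 L
Total volume = 20 + 14 = 34 L
Final concentration = 177/50/34 * 100 = 10.41%

10.41


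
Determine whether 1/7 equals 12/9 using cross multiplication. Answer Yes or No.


Cross multiply to check 1/7 = 12/9
Left cross product: 1 * 9 = 9
Right cross product: 7 * 12 = 84
9 != 84
Not equal, so proportions differ => No

No


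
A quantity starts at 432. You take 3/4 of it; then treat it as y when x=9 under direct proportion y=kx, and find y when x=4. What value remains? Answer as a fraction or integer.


Start with 432.
Step 1: Take 3/4: 432 * 3/4 = 324
Step 2: Direct prop: k = (324)/9; new y = k*4 = 324*4/9 = 144
Final result = 144

144


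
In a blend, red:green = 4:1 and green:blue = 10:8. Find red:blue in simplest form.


Given a:b = 4:1 and b:c = 10:8
Make b consistent. Multiply first ratio by 10: a:b = 40:10
Multiply second ratio by 1: b:c = 10:8
Now b = 10 in both, so a:b:c = 40:10:8
Therefore a:c = 40:8
Simplify by GCD: a:c = 5:1

5:1


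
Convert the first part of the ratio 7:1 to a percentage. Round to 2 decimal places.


Total parts = 7 + 1 = 8
First part fraction = 7/8
Percentage = (7/8) * 100
= 0.875 * 100
= 87.50%

87.50


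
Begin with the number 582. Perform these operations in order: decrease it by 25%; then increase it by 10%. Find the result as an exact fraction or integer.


Start with 582.
Step 1: Decrease by 25%: 582 * 75/100 = 873/2
Step 2: Increase by 10%: 873/2 * 110/100 = 9603/20
Final result = 9603/20

9603/20


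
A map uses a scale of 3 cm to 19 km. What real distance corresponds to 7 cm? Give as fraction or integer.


Map scale: 3 cm = 19 km
Measured distance on map = 7 cm
Set up proportion: 7 * 19 / 3
= 133 / 3
= 133/3 km

133/3


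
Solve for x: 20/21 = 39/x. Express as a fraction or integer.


Setting up: 20/21 = 39/x
Cross multiply: 20 * x = 21 * 39
20x = 819
x = 819/20
x = 819/20

819/20


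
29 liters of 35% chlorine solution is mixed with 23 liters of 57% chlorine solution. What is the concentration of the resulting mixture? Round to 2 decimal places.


Solute in mixture 1 = 35% of 29 L = 29*35/100 = 203/20 L
Solute in mixture 2 = 57% of 23 L = 23*57/100 = 1311/100 L
Total solute = 203/20 + 1311/100 = 1163/50 L
Total volume = 29 + 23 = 52 L
Final concentration = 1163/50/52 * 100 = 44.73%

44.73


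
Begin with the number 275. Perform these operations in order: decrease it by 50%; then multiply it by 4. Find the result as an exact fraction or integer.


Start with 275.
Step 1: Decrease by 50%: 275 * 50/100 = 275/2
Step 2: Multiply by 4: 275/2 * 4 = 550
Final result = 550

550


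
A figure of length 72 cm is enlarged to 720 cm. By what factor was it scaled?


Original length = 72 cm
Scaled length = 720 cm
Scale factor = 720 / 72
= 10

10


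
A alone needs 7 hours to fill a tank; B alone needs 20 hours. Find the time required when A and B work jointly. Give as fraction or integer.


Rate of A = 1/7 job per hour
Rate of B = 1/20 job per hour
Combined rate = 1/7 + 1/20
Find common denominator: (20 + 7)/(7*20) = 27/140
Combined rate = 27/140 job per hour
Time together = 1 / (27/140) = 140/27 hours

140/27


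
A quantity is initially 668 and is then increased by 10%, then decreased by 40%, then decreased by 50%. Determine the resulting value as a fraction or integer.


Start: 668
Step 1: increase by 10% => multiply by 110/100
  668 * 110/100 = 3674/5
Step 2: decrease by 40% => multiply by 60/100
  3674/5 * 60/100 = 11022/25
Step 3: decrease by 50% => multiply by 50/100
  11022/25 * 50/100 = 5511/25
Final value = 5511/25

5511/25


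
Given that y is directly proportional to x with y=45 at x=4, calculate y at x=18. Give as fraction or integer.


Direct proportion: y = kx
Find k: k = 45/4 = 45/4
Compute y at x=18: y = 45/4 * 18
y = 405/2

405/2


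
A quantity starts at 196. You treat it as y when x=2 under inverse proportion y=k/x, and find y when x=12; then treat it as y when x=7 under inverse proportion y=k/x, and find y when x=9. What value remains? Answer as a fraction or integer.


Start with 196.
Step 1: Inverse prop: k = (196)*2; new y = k/12 = 196*2/12 = 98/3
Step 2: Inverse prop: k = (98/3)*7; new y = k/9 = 98/3*7/9 = 686/27
Final result = 686/27

686/27


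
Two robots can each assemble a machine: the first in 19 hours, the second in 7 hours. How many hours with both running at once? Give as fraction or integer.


Rate of A = 1/19 job per hour
Rate of B = 1/7 job per hour
Combined rate = 1/19 + 1/7
Find common denominator: (7 + 19)/(19*7) = 26/133
Combined rate = 26/133 job per hour
Time together = 1 / (26/133) = 133/26 hours

133/26


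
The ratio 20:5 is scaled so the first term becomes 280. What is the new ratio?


Original ratio: 20:5
First term target: 280
Scale factor = 280 / 20 = 14
Multiply second term: 5 * 14 = 70
Equivalent ratio = 280:70

280:70


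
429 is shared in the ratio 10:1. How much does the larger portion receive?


Total parts = 10 + 1 = 11
Value per part = 429 / 11 = 39
First share = 10 * 39 = 390
Second share = 1 * 39 = 39
Larger share = 390

390


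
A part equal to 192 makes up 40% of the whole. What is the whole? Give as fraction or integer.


Given: 192 is 40% of the whole
Set up: 192 = 40/100 * whole
whole = 192 * 100 / 40
whole = 19200 / 40
whole = 480

480


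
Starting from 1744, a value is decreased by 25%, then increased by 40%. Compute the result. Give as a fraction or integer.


Start: 1744
Step 1: decrease by 25% => multiply by 75/100
  1744 * 75/100 = 1308
Step 2: increase by 40% => multiply by 140/100
  1308 * 140/100 = 9156/5
Final value = 9156/5

9156/5


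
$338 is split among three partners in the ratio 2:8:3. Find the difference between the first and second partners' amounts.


Total parts = 2 + 8 + 3 = 13
Value per part = 338 / 13 = 26
Shares: 2*26=52, 8*26=208, 3*26=78
First share = 52, second share = 208
Difference = |52 - 208| = 156

156


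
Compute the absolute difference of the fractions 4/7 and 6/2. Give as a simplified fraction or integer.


Simplify: 4/7 = 4/7 and 6/2 = 3
Find common denominator: LCD = 7
Convert: 4/7 and 21/7
Difference = |4 - 21|/7 = 17/7
Simplified = 17/7

17/7
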